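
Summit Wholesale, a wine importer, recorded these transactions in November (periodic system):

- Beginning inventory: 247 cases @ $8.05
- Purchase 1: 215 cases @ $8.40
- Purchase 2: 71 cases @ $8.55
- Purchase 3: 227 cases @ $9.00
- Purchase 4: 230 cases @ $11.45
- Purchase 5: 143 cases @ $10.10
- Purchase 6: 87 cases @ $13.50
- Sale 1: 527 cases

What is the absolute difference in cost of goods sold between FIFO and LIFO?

$1,505.20

FIFO COGS: 247 @ $8.05 + 215 @ $8.40 + 65 @ $8.55 = $4,350.10
LIFO COGS: 87 @ $13.50 + 143 @ $10.10 + 230 @ $11.45 + 67 @ $9.00 = $5,855.30
Difference = |$4,350.10 − $5,855.30| = $1,505.20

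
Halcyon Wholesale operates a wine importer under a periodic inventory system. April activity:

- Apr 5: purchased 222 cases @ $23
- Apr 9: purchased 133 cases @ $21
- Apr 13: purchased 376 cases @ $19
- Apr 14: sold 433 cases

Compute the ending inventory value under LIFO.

Apr 14, 433 sold [LIFO — newest first]: 376 @ $19 + 57 @ $21 = $8,341
Ending inventory: 222 @ $23 + 76 @ $21 = $6,702

Ending inventory = $6,702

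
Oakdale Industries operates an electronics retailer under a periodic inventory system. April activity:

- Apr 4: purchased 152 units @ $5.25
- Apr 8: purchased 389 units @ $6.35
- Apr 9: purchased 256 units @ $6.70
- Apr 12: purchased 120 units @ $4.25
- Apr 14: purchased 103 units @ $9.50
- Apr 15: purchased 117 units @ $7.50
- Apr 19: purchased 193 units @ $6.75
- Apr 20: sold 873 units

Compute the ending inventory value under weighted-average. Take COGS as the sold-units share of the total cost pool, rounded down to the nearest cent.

Apr 20, sell 873: 873/1330 × $8,652.10 → $5,679.16
Ending inventory (cost pool remaining) = $2,972.94
Check: goods available $8,652.10 = COGS $5,679.16 + ending $2,972.94

Ending inventory = $2,972.94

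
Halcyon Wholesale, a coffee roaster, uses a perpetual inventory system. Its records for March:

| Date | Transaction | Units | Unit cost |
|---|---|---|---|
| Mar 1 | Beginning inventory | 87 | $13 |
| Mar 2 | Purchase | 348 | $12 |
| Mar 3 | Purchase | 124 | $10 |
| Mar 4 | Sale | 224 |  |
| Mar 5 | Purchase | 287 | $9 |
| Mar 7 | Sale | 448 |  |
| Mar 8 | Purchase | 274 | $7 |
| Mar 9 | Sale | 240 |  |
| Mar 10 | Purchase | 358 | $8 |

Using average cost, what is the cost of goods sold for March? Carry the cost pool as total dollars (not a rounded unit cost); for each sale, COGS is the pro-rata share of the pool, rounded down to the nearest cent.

COGS = $9,312.42

After Mar 1: 87 on hand, pool $1,131.00 (≈ $13.0000 each)
After Mar 2: 435 on hand, pool $5,307.00 (≈ $12.2000 each)
After Mar 3: 559 on hand, pool $6,547.00 (≈ $11.7120 each)
Mar 4, sell 224: 224/559 × $6,547.00 → $2,623.48
After Mar 5: 622 on hand, pool $6,506.52 (≈ $10.4606 each)
Mar 7, sell 448: 448/622 × $6,506.52 → $4,686.36
After Mar 8: 448 on hand, pool $3,738.16 (≈ $8.3441 each)
Mar 9, sell 240: 240/448 × $3,738.16 → $2,002.58
After Mar 10: 566 on hand, pool $4,599.58 (≈ $8.1265 each)
Total COGS = $2,623.48 + $4,686.36 + $2,002.58 = $9,312.42
Ending inventory (cost pool remaining) = $4,599.58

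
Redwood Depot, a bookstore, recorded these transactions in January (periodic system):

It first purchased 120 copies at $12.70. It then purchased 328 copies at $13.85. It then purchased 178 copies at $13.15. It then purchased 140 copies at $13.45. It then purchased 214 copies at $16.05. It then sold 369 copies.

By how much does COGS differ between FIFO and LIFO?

$542.30

FIFO COGS: 120 @ $12.70 + 249 @ $13.85 = $4,972.65
LIFO COGS: 214 @ $16.05 + 140 @ $13.45 + 15 @ $13.15 = $5,514.95
Difference = |$4,972.65 − $5,514.95| = $542.30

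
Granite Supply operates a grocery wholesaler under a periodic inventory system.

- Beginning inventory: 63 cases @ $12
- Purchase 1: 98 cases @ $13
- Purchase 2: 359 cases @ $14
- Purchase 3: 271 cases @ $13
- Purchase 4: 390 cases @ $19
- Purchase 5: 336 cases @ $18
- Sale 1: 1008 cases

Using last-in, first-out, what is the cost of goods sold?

COGS = $17,135

Sale 1 (1008) [LIFO — newest first]: 336 @ $18 + 390 @ $19 + 271 @ $13 + 11 @ $14 = $17,135
Ending inventory: 63 @ $12 + 98 @ $13 + 348 @ $14 = $6,902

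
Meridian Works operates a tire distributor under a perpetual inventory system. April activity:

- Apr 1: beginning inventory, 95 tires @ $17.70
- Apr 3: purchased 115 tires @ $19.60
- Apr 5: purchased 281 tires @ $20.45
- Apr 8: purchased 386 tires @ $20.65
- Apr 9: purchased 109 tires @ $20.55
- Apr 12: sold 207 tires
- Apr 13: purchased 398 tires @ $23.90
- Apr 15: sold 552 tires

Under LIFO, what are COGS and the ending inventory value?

COGS = $16,955.95; ending inventory = $12,449.05

Apr 12, 207 sold [LIFO — newest first]: 109 @ $20.55 + 98 @ $20.65 = $4,263.65
Apr 15, 552 sold [LIFO — newest first]: 398 @ $23.90 + 154 @ $20.65 = $12,692.30
Total COGS = $4,263.65 + $12,692.30 = $16,955.95
Ending inventory: 95 @ $17.70 + 115 @ $19.60 + 281 @ $20.45 + 134 @ $20.65 = $12,449.05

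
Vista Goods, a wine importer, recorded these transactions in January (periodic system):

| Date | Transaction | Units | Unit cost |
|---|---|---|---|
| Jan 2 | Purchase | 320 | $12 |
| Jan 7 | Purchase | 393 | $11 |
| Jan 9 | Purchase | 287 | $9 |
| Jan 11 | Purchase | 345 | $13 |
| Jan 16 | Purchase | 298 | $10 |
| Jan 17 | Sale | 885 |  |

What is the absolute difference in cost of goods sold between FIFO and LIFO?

FIFO COGS: 320 @ $12 + 393 @ $11 + 172 @ $9 = $9,711
LIFO COGS: 298 @ $10 + 345 @ $13 + 242 @ $9 = $9,643
Difference = |$9,711 − $9,643| = $68

$68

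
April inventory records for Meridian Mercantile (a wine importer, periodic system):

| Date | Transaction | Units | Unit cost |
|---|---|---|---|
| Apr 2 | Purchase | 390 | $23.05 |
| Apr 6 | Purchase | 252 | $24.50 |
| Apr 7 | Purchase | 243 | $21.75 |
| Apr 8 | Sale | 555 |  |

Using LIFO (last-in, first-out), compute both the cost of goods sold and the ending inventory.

Apr 8, 555 sold [LIFO — newest first]: 243 @ $21.75 + 252 @ $24.50 + 60 @ $23.05 = $12,842.25
Ending inventory: 330 @ $23.05 = $7,606.50

COGS = $12,842.25; ending inventory = $7,606.50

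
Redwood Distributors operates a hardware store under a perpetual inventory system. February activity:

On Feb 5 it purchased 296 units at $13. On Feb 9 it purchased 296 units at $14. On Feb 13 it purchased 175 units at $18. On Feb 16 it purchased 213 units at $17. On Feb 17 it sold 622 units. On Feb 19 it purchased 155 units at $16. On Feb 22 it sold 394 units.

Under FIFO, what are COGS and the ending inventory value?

Feb 17, 622 sold [FIFO — oldest first]: 296 @ $13 + 296 @ $14 + 30 @ $18 = $8,532
Feb 22, 394 sold [FIFO — oldest first]: 145 @ $18 + 213 @ $17 + 36 @ $16 = $6,807
Total COGS = $8,532 + $6,807 = $15,339
Ending inventory: 119 @ $16 = $1,904

COGS = $15,339; ending inventory = $1,904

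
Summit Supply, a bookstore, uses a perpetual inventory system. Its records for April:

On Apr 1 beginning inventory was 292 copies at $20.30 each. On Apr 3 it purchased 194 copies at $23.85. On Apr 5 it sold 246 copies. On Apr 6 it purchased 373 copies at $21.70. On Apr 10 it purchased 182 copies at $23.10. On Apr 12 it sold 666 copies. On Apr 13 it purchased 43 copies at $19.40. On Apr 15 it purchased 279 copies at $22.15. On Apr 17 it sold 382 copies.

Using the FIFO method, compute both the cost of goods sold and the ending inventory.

Apr 5, 246 sold [FIFO — oldest first]: 246 @ $20.30 = $4,993.80
Apr 12, 666 sold [FIFO — oldest first]: 46 @ $20.30 + 194 @ $23.85 + 373 @ $21.70 + 53 @ $23.10 = $14,879.10
Apr 17, 382 sold [FIFO — oldest first]: 129 @ $23.10 + 43 @ $19.40 + 210 @ $22.15 = $8,465.60
Total COGS = $4,993.80 + $14,879.10 + $8,465.60 = $28,338.50
Ending inventory: 69 @ $22.15 = $1,528.35

COGS = $28,338.50; ending inventory = $1,528.35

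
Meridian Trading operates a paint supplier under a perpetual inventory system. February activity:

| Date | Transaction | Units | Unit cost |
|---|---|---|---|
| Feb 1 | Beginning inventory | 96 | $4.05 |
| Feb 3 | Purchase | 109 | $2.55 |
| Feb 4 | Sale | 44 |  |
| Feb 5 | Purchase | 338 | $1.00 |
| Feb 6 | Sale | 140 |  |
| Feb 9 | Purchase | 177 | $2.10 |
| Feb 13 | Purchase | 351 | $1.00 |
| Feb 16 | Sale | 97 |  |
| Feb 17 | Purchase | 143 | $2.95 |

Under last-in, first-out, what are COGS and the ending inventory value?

Feb 4, 44 sold [LIFO — newest first]: 44 @ $2.55 = $112.20
Feb 6, 140 sold [LIFO — newest first]: 140 @ $1.00 = $140.00
Feb 16, 97 sold [LIFO — newest first]: 97 @ $1.00 = $97.00
Total COGS = $112.20 + $140.00 + $97.00 = $349.20
Ending inventory: 96 @ $4.05 + 65 @ $2.55 + 198 @ $1.00 + 177 @ $2.10 + 254 @ $1.00 + 143 @ $2.95 = $1,800.10

COGS = $349.20; ending inventory = $1,800.10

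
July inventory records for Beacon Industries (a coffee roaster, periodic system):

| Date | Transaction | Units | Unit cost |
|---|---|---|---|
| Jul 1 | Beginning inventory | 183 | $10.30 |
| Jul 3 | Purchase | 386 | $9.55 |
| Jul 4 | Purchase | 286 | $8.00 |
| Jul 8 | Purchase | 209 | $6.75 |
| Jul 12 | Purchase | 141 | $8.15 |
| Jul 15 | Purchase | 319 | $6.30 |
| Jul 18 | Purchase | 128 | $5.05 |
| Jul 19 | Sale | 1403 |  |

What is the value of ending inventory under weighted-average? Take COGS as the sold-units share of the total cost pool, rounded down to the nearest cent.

Jul 19, sell 1403: 1403/1652 × $13,075.20 → $11,104.42
Ending inventory (cost pool remaining) = $1,970.78
Check: goods available $13,075.20 = COGS $11,104.42 + ending $1,970.78

Ending inventory = $1,970.78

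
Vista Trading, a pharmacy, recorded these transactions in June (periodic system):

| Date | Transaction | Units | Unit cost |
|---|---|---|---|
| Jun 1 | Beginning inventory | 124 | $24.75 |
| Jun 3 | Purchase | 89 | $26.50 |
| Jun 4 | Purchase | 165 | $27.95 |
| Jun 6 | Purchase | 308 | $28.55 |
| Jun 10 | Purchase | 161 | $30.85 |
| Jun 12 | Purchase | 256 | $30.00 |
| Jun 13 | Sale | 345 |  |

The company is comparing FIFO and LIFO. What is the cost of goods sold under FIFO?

FIFO COGS: 124 @ $24.75 + 89 @ $26.50 + 132 @ $27.95 = $9,116.90
LIFO COGS: 256 @ $30.00 + 89 @ $30.85 = $10,425.65

COGS = $9,116.90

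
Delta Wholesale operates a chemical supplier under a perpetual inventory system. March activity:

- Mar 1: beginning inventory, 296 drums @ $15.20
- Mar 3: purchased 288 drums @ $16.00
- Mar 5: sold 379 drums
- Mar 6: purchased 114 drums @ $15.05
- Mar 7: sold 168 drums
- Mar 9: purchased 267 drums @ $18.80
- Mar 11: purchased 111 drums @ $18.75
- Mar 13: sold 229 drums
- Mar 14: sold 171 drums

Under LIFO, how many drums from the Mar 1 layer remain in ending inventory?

129

Mar 5, 379 sold [LIFO — newest first]: 288 @ $16.00 + 91 @ $15.20 = $5,991.20
Mar 7, 168 sold [LIFO — newest first]: 114 @ $15.05 + 54 @ $15.20 = $2,536.50
Mar 13, 229 sold [LIFO — newest first]: 111 @ $18.75 + 118 @ $18.80 = $4,299.65
Mar 14, 171 sold [LIFO — newest first]: 149 @ $18.80 + 22 @ $15.20 = $3,135.60
Total COGS = $5,991.20 + $2,536.50 + $4,299.65 + $3,135.60 = $15,962.95
Ending inventory: 129 @ $15.20 = $1,960.80
Check: goods available $17,923.75 = COGS $15,962.95 + ending $1,960.80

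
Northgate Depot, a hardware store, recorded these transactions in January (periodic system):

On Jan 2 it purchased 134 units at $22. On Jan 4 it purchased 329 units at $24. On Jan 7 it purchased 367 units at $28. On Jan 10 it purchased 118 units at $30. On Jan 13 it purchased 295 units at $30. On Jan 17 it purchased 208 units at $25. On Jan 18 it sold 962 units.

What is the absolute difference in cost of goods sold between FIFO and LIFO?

$2,058

FIFO COGS: 134 @ $22 + 329 @ $24 + 367 @ $28 + 118 @ $30 + 14 @ $30 = $25,080
LIFO COGS: 208 @ $25 + 295 @ $30 + 118 @ $30 + 341 @ $28 = $27,138
Difference = |$25,080 − $27,138| = $2,058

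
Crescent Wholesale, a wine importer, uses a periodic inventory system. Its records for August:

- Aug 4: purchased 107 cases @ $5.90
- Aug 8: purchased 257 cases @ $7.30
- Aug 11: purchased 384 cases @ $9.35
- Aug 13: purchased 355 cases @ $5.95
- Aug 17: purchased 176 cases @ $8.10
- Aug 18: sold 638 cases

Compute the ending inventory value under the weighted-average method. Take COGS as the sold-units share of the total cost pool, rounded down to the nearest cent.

Ending inventory = $4,829.13

Aug 18, sell 638: 638/1279 × $9,635.65 → $4,806.52
Ending inventory (cost pool remaining) = $4,829.13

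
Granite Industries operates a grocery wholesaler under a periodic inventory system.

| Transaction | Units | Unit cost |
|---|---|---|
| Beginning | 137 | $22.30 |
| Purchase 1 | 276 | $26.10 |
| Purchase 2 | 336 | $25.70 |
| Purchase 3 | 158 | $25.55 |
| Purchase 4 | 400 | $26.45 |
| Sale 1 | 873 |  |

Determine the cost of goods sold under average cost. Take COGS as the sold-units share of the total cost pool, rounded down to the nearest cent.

COGS = $22,383.26

Sale 1, sell 873: 873/1307 × $33,510.80 → $22,383.26
Ending inventory (cost pool remaining) = $11,127.54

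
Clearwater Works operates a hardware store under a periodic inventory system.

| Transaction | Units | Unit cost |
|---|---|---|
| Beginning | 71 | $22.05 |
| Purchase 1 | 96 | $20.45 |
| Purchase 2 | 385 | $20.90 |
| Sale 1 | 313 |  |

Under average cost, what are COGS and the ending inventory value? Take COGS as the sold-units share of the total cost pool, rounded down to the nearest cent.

Sale 1, sell 313: 313/552 × $11,575.25 → $6,563.50
Ending inventory (cost pool remaining) = $5,011.75

COGS = $6,563.50; ending inventory = $5,011.75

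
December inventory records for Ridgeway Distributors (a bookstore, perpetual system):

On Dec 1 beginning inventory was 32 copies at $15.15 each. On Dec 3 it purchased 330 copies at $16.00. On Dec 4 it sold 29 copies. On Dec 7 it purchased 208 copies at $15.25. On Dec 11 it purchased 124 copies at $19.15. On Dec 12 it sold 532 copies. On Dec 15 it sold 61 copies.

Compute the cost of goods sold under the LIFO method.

COGS = $10,186.60

Dec 4, 29 sold [LIFO — newest first]: 29 @ $16.00 = $464.00
Dec 12, 532 sold [LIFO — newest first]: 124 @ $19.15 + 208 @ $15.25 + 200 @ $16.00 = $8,746.60
Dec 15, 61 sold [LIFO — newest first]: 61 @ $16.00 = $976.00
Total COGS = $464.00 + $8,746.60 + $976.00 = $10,186.60
Ending inventory: 32 @ $15.15 + 40 @ $16.00 = $1,124.80
Check: goods available $11,311.40 = COGS $10,186.60 + ending $1,124.80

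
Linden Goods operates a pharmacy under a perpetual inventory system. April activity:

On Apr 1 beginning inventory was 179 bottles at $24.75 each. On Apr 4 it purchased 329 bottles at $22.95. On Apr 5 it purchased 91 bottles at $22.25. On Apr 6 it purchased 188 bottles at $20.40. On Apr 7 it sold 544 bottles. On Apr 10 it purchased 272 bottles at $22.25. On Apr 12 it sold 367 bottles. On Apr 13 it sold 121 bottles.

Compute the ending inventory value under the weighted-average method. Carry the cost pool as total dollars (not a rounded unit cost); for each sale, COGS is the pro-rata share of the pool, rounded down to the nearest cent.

Ending inventory = $606.10

After Apr 1: 179 on hand, pool $4,430.25 (≈ $24.7500 each)
After Apr 4: 508 on hand, pool $11,980.80 (≈ $23.5843 each)
After Apr 5: 599 on hand, pool $14,005.55 (≈ $23.3816 each)
After Apr 6: 787 on hand, pool $17,840.75 (≈ $22.6693 each)
Apr 7, sell 544: 544/787 × $17,840.75 → $12,332.10
After Apr 10: 515 on hand, pool $11,560.65 (≈ $22.4479 each)
Apr 12, sell 367: 367/515 × $11,560.65 → $8,238.36
Apr 13, sell 121: 121/148 × $3,322.29 → $2,716.19
Total COGS = $12,332.10 + $8,238.36 + $2,716.19 = $23,286.65
Ending inventory (cost pool remaining) = $606.10
Check: goods available $23,892.75 = COGS $23,286.65 + ending $606.10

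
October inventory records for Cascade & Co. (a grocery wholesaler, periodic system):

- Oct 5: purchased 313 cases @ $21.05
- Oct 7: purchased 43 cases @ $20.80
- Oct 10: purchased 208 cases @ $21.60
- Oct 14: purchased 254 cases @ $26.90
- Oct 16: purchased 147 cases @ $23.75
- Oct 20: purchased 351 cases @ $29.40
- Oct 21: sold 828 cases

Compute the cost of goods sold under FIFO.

COGS = $19,045.95

Oct 21, 828 sold [FIFO — oldest first]: 313 @ $21.05 + 43 @ $20.80 + 208 @ $21.60 + 254 @ $26.90 + 10 @ $23.75 = $19,045.95
Ending inventory: 137 @ $23.75 + 351 @ $29.40 = $13,573.15
Check: goods available $32,619.10 = COGS $19,045.95 + ending $13,573.15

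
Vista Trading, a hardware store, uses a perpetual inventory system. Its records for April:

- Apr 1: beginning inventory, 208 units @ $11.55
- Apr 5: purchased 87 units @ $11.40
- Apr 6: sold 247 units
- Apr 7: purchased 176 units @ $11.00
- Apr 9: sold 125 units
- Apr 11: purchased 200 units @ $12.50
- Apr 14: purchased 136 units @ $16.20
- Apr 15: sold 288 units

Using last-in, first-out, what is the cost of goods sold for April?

Apr 6, 247 sold [LIFO — newest first]: 87 @ $11.40 + 160 @ $11.55 = $2,839.80
Apr 9, 125 sold [LIFO — newest first]: 125 @ $11.00 = $1,375.00
Apr 15, 288 sold [LIFO — newest first]: 136 @ $16.20 + 152 @ $12.50 = $4,103.20
Total COGS = $2,839.80 + $1,375.00 + $4,103.20 = $8,318.00
Ending inventory: 48 @ $11.55 + 51 @ $11.00 + 48 @ $12.50 = $1,715.40

COGS = $8,318.00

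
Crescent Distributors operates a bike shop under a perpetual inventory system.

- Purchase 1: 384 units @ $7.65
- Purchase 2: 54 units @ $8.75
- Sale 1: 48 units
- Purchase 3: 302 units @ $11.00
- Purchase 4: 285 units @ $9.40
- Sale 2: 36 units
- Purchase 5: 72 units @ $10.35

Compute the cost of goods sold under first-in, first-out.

Sale 1 (48) [FIFO — oldest first]: 48 @ $7.65 = $367.20
Sale 2 (36) [FIFO — oldest first]: 36 @ $7.65 = $275.40
Total COGS = $367.20 + $275.40 = $642.60
Ending inventory: 300 @ $7.65 + 54 @ $8.75 + 302 @ $11.00 + 285 @ $9.40 + 72 @ $10.35 = $9,513.70

COGS = $642.60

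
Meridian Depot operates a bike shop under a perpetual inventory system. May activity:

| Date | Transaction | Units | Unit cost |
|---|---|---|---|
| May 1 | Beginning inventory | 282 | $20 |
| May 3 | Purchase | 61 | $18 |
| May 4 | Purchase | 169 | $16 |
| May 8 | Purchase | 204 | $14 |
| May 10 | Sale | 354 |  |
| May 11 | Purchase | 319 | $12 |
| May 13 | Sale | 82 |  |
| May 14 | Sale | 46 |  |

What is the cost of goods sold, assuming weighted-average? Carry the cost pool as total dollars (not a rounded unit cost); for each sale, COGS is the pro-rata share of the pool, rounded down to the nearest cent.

COGS = $7,968.46

After May 1: 282 on hand, pool $5,640.00 (≈ $20.0000 each)
After May 3: 343 on hand, pool $6,738.00 (≈ $19.6443 each)
After May 4: 512 on hand, pool $9,442.00 (≈ $18.4414 each)
After May 8: 716 on hand, pool $12,298.00 (≈ $17.1760 each)
May 10, sell 354: 354/716 × $12,298.00 → $6,080.29
After May 11: 681 on hand, pool $10,045.71 (≈ $14.7514 each)
May 13, sell 82: 82/681 × $10,045.71 → $1,209.61
May 14, sell 46: 46/599 × $8,836.10 → $678.56
Total COGS = $6,080.29 + $1,209.61 + $678.56 = $7,968.46
Ending inventory (cost pool remaining) = $8,157.54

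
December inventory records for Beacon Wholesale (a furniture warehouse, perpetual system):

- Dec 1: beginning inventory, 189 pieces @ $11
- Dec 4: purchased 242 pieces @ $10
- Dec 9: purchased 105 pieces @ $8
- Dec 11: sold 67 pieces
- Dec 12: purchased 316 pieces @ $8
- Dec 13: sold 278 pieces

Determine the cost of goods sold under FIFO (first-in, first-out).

Dec 11, 67 sold [FIFO — oldest first]: 67 @ $11 = $737
Dec 13, 278 sold [FIFO — oldest first]: 122 @ $11 + 156 @ $10 = $2,902
Total COGS = $737 + $2,902 = $3,639
Ending inventory: 86 @ $10 + 105 @ $8 + 316 @ $8 = $4,228

COGS = $3,639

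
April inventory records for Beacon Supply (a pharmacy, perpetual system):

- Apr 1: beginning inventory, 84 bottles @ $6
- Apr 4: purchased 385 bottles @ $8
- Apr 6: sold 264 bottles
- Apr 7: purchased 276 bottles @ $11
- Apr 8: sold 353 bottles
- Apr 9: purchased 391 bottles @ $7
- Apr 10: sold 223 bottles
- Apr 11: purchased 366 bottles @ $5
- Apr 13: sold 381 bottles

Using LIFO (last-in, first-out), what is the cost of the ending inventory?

Ending inventory = $1,927

Apr 6, 264 sold [LIFO — newest first]: 264 @ $8 = $2,112
Apr 8, 353 sold [LIFO — newest first]: 276 @ $11 + 77 @ $8 = $3,652
Apr 10, 223 sold [LIFO — newest first]: 223 @ $7 = $1,561
Apr 13, 381 sold [LIFO — newest first]: 366 @ $5 + 15 @ $7 = $1,935
Total COGS = $2,112 + $3,652 + $1,561 + $1,935 = $9,260
Ending inventory: 84 @ $6 + 44 @ $8 + 153 @ $7 = $1,927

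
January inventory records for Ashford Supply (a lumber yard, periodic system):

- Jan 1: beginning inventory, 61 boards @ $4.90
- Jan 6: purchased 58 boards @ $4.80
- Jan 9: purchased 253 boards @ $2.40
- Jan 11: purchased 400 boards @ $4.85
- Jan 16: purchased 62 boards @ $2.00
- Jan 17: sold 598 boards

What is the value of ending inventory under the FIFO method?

Ending inventory = $967.90

Jan 17, 598 sold [FIFO — oldest first]: 61 @ $4.90 + 58 @ $4.80 + 253 @ $2.40 + 226 @ $4.85 = $2,280.60
Ending inventory: 174 @ $4.85 + 62 @ $2.00 = $967.90
Check: goods available $3,248.50 = COGS $2,280.60 + ending $967.90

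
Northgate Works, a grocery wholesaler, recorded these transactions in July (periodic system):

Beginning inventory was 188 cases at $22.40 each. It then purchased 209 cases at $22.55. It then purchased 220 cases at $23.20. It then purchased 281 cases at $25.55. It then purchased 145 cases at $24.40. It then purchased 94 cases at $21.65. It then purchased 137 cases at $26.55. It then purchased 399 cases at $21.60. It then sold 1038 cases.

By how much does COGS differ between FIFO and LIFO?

$75.20

FIFO COGS: 188 @ $22.40 + 209 @ $22.55 + 220 @ $23.20 + 281 @ $25.55 + 140 @ $24.40 = $24,623.70
LIFO COGS: 399 @ $21.60 + 137 @ $26.55 + 94 @ $21.65 + 145 @ $24.40 + 263 @ $25.55 = $24,548.50
Difference = |$24,623.70 − $24,548.50| = $75.20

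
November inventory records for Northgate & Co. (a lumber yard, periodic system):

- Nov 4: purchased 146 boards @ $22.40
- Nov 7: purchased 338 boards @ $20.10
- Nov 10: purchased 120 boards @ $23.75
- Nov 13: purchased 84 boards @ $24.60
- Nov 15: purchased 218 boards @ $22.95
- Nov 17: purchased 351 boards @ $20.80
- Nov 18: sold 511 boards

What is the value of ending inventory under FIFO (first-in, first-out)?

Nov 18, 511 sold [FIFO — oldest first]: 146 @ $22.40 + 338 @ $20.10 + 27 @ $23.75 = $10,705.45
Ending inventory: 93 @ $23.75 + 84 @ $24.60 + 218 @ $22.95 + 351 @ $20.80 = $16,579.05

Ending inventory = $16,579.05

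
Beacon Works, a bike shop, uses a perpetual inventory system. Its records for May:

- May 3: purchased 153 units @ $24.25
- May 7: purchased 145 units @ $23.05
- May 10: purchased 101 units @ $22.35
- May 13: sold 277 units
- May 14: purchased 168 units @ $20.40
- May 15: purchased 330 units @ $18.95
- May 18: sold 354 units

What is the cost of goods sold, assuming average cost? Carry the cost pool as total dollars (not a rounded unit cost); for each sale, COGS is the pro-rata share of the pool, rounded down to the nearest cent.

COGS = $13,615.92

After May 3: 153 on hand, pool $3,710.25 (≈ $24.2500 each)
After May 7: 298 on hand, pool $7,052.50 (≈ $23.6661 each)
After May 10: 399 on hand, pool $9,309.85 (≈ $23.3330 each)
May 13, sell 277: 277/399 × $9,309.85 → $6,463.22
After May 14: 290 on hand, pool $6,273.83 (≈ $21.6339 each)
After May 15: 620 on hand, pool $12,527.33 (≈ $20.2054 each)
May 18, sell 354: 354/620 × $12,527.33 → $7,152.70
Total COGS = $6,463.22 + $7,152.70 = $13,615.92
Ending inventory (cost pool remaining) = $5,374.63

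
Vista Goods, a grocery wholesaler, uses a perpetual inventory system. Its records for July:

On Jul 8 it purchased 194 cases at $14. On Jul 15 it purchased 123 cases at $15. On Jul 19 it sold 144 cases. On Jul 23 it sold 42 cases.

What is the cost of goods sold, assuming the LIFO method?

Jul 19, 144 sold [LIFO — newest first]: 123 @ $15 + 21 @ $14 = $2,139
Jul 23, 42 sold [LIFO — newest first]: 42 @ $14 = $588
Total COGS = $2,139 + $588 = $2,727
Ending inventory: 131 @ $14 = $1,834

COGS = $2,727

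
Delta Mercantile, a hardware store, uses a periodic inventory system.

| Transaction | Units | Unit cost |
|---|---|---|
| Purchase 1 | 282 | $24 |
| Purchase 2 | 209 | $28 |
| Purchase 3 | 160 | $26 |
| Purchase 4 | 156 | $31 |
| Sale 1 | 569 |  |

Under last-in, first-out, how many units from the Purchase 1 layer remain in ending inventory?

238

Sale 1 (569) [LIFO — newest first]: 156 @ $31 + 160 @ $26 + 209 @ $28 + 44 @ $24 = $15,904
Ending inventory: 238 @ $24 = $5,712
Check: goods available $21,616 = COGS $15,904 + ending $5,712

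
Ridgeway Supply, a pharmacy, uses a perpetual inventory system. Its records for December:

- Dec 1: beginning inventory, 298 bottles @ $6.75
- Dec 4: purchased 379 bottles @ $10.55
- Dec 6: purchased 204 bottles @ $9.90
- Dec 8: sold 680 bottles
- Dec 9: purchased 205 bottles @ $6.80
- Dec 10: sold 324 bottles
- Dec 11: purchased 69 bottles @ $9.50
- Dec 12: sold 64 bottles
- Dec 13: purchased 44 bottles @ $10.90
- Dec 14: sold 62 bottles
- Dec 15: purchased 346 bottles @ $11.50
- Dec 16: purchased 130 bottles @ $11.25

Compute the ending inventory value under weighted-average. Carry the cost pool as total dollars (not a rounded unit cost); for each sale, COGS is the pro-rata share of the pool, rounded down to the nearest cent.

Ending inventory = $6,090.77

After Dec 1: 298 on hand, pool $2,011.50 (≈ $6.7500 each)
After Dec 4: 677 on hand, pool $6,009.95 (≈ $8.8773 each)
After Dec 6: 881 on hand, pool $8,029.55 (≈ $9.1141 each)
Dec 8, sell 680: 680/881 × $8,029.55 → $6,197.60
After Dec 9: 406 on hand, pool $3,225.95 (≈ $7.9457 each)
Dec 10, sell 324: 324/406 × $3,225.95 → $2,574.40
After Dec 11: 151 on hand, pool $1,307.05 (≈ $8.6560 each)
Dec 12, sell 64: 64/151 × $1,307.05 → $553.98
After Dec 13: 131 on hand, pool $1,232.67 (≈ $9.4097 each)
Dec 14, sell 62: 62/131 × $1,232.67 → $583.40
After Dec 15: 415 on hand, pool $4,628.27 (≈ $11.1525 each)
After Dec 16: 545 on hand, pool $6,090.77 (≈ $11.1757 each)
Total COGS = $6,197.60 + $2,574.40 + $553.98 + $583.40 = $9,909.38
Ending inventory (cost pool remaining) = $6,090.77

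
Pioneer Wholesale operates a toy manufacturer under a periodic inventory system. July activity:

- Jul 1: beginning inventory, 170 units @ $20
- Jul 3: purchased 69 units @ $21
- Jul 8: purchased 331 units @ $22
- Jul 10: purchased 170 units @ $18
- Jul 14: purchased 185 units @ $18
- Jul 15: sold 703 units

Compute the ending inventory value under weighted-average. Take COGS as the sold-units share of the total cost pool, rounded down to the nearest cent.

Ending inventory = $4,445.04

Jul 15, sell 703: 703/925 × $18,521.00 → $14,075.96
Ending inventory (cost pool remaining) = $4,445.04
Check: goods available $18,521.00 = COGS $14,075.96 + ending $4,445.04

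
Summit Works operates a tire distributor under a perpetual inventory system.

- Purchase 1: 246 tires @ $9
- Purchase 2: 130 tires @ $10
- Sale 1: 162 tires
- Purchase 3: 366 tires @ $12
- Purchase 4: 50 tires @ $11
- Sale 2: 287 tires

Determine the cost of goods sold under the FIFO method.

COGS = $4,390

Sale 1 (162) [FIFO — oldest first]: 162 @ $9 = $1,458
Sale 2 (287) [FIFO — oldest first]: 84 @ $9 + 130 @ $10 + 73 @ $12 = $2,932
Total COGS = $1,458 + $2,932 = $4,390
Ending inventory: 293 @ $12 + 50 @ $11 = $4,066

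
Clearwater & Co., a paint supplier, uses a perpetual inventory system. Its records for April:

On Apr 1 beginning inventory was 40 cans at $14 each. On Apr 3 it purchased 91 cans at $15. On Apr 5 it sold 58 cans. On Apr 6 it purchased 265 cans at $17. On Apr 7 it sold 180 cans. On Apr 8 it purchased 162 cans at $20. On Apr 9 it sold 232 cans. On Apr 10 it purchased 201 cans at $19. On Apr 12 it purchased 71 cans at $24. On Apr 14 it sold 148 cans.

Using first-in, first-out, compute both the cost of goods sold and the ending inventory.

COGS = $10,810; ending inventory = $4,383

Apr 5, 58 sold [FIFO — oldest first]: 40 @ $14 + 18 @ $15 = $830
Apr 7, 180 sold [FIFO — oldest first]: 73 @ $15 + 107 @ $17 = $2,914
Apr 9, 232 sold [FIFO — oldest first]: 158 @ $17 + 74 @ $20 = $4,166
Apr 14, 148 sold [FIFO — oldest first]: 88 @ $20 + 60 @ $19 = $2,900
Total COGS = $830 + $2,914 + $4,166 + $2,900 = $10,810
Ending inventory: 141 @ $19 + 71 @ $24 = $4,383
Check: goods available $15,193 = COGS $10,810 + ending $4,383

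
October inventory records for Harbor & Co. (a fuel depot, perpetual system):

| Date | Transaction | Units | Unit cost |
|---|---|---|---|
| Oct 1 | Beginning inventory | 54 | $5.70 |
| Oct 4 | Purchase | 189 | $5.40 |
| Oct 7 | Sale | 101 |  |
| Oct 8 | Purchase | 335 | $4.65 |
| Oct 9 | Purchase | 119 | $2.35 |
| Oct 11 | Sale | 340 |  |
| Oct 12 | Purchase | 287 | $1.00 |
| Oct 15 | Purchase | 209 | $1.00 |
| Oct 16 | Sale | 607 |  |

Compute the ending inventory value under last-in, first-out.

Oct 7, 101 sold [LIFO — newest first]: 101 @ $5.40 = $545.40
Oct 11, 340 sold [LIFO — newest first]: 119 @ $2.35 + 221 @ $4.65 = $1,307.30
Oct 16, 607 sold [LIFO — newest first]: 209 @ $1.00 + 287 @ $1.00 + 111 @ $4.65 = $1,012.15
Total COGS = $545.40 + $1,307.30 + $1,012.15 = $2,864.85
Ending inventory: 54 @ $5.70 + 88 @ $5.40 + 3 @ $4.65 = $796.95

Ending inventory = $796.95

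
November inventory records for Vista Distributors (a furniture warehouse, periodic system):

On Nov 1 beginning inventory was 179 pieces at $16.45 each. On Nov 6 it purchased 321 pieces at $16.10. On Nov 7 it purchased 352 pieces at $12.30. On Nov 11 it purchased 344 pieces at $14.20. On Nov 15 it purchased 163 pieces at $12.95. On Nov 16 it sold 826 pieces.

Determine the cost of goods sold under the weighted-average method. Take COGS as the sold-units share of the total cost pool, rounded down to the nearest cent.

COGS = $11,814.35

Nov 16, sell 826: 826/1359 × $19,437.90 → $11,814.35
Ending inventory (cost pool remaining) = $7,623.55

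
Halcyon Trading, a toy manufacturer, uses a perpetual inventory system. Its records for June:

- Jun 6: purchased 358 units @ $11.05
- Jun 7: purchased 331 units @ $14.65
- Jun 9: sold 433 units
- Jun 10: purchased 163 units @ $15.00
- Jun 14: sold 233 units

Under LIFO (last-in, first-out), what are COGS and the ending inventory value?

Jun 9, 433 sold [LIFO — newest first]: 331 @ $14.65 + 102 @ $11.05 = $5,976.25
Jun 14, 233 sold [LIFO — newest first]: 163 @ $15.00 + 70 @ $11.05 = $3,218.50
Total COGS = $5,976.25 + $3,218.50 = $9,194.75
Ending inventory: 186 @ $11.05 = $2,055.30

COGS = $9,194.75; ending inventory = $2,055.30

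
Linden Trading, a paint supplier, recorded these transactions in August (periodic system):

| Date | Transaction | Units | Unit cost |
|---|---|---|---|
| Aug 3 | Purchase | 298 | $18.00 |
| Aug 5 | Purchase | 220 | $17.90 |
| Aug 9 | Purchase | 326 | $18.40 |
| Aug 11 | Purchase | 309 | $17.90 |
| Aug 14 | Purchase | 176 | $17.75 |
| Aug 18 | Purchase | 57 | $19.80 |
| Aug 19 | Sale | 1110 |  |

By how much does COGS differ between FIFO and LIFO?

FIFO COGS: 298 @ $18.00 + 220 @ $17.90 + 326 @ $18.40 + 266 @ $17.90 = $20,061.80
LIFO COGS: 57 @ $19.80 + 176 @ $17.75 + 309 @ $17.90 + 326 @ $18.40 + 220 @ $17.90 + 22 @ $18.00 = $20,116.10
Difference = |$20,061.80 − $20,116.10| = $54.30

$54.30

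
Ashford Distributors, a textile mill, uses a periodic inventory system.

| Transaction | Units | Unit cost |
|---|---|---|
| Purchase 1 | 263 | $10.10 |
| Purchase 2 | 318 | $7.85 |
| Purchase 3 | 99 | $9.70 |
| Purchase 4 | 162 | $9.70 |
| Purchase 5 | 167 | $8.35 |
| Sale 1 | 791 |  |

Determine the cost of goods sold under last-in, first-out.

Sale 1 (791) [LIFO — newest first]: 167 @ $8.35 + 162 @ $9.70 + 99 @ $9.70 + 318 @ $7.85 + 45 @ $10.10 = $6,876.95
Ending inventory: 218 @ $10.10 = $2,201.80

COGS = $6,876.95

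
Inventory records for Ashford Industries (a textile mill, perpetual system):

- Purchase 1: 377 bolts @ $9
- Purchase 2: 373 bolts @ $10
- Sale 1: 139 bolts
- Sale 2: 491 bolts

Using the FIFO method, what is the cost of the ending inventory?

Sale 1 (139) [FIFO — oldest first]: 139 @ $9 = $1,251
Sale 2 (491) [FIFO — oldest first]: 238 @ $9 + 253 @ $10 = $4,672
Total COGS = $1,251 + $4,672 = $5,923
Ending inventory: 120 @ $10 = $1,200
Check: goods available $7,123 = COGS $5,923 + ending $1,200

Ending inventory = $1,200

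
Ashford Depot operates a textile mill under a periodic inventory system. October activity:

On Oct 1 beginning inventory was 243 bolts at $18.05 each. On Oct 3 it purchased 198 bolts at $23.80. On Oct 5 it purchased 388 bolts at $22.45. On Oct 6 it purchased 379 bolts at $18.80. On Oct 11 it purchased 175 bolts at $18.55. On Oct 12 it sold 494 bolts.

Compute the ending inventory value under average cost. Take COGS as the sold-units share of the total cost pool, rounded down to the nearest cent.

Oct 12, sell 494: 494/1383 × $28,180.60 → $10,065.95
Ending inventory (cost pool remaining) = $18,114.65

Ending inventory = $18,114.65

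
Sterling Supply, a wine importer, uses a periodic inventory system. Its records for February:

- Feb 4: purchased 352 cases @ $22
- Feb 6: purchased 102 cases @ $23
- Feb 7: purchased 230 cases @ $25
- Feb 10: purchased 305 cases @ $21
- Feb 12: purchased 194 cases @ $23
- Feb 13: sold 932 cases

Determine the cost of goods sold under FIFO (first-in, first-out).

Feb 13, 932 sold [FIFO — oldest first]: 352 @ $22 + 102 @ $23 + 230 @ $25 + 248 @ $21 = $21,048
Ending inventory: 57 @ $21 + 194 @ $23 = $5,659

COGS = $21,048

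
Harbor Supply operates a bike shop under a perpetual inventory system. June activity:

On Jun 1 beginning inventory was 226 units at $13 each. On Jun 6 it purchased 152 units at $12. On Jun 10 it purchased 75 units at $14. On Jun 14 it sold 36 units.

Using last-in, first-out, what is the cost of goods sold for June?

COGS = $504

Jun 14, 36 sold [LIFO — newest first]: 36 @ $14 = $504
Ending inventory: 226 @ $13 + 152 @ $12 + 39 @ $14 = $5,308
Check: goods available $5,812 = COGS $504 + ending $5,308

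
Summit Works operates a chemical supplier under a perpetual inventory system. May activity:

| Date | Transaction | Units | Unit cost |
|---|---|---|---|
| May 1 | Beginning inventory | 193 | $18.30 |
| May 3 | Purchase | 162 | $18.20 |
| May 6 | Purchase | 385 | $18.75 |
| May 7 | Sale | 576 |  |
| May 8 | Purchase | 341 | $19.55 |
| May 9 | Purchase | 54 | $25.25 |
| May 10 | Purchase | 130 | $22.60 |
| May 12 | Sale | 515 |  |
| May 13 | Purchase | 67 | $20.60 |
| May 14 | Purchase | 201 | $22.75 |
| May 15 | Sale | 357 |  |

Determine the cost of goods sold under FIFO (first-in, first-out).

COGS = $28,686.30

May 7, 576 sold [FIFO — oldest first]: 193 @ $18.30 + 162 @ $18.20 + 221 @ $18.75 = $10,624.05
May 12, 515 sold [FIFO — oldest first]: 164 @ $18.75 + 341 @ $19.55 + 10 @ $25.25 = $9,994.05
May 15, 357 sold [FIFO — oldest first]: 44 @ $25.25 + 130 @ $22.60 + 67 @ $20.60 + 116 @ $22.75 = $8,068.20
Total COGS = $10,624.05 + $9,994.05 + $8,068.20 = $28,686.30
Ending inventory: 85 @ $22.75 = $1,933.75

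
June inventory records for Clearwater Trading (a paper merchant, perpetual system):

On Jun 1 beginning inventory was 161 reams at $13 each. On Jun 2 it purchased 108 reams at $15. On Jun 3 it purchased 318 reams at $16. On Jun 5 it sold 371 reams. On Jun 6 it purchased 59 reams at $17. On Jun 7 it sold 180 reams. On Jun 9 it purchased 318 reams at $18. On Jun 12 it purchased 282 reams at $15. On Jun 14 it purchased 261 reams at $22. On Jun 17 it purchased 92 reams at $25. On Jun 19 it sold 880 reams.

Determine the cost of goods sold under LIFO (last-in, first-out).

COGS = $25,251

Jun 5, 371 sold [LIFO — newest first]: 318 @ $16 + 53 @ $15 = $5,883
Jun 7, 180 sold [LIFO — newest first]: 59 @ $17 + 55 @ $15 + 66 @ $13 = $2,686
Jun 19, 880 sold [LIFO — newest first]: 92 @ $25 + 261 @ $22 + 282 @ $15 + 245 @ $18 = $16,682
Total COGS = $5,883 + $2,686 + $16,682 = $25,251
Ending inventory: 95 @ $13 + 73 @ $18 = $2,549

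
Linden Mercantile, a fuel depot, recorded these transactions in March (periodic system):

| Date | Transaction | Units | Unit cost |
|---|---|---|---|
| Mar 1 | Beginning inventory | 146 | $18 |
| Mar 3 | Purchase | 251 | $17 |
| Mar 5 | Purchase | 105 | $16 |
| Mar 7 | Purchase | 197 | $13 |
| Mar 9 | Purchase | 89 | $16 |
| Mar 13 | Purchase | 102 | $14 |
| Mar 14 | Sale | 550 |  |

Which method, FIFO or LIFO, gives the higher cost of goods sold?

FIFO

FIFO COGS: 146 @ $18 + 251 @ $17 + 105 @ $16 + 48 @ $13 = $9,199
LIFO COGS: 102 @ $14 + 89 @ $16 + 197 @ $13 + 105 @ $16 + 57 @ $17 = $8,062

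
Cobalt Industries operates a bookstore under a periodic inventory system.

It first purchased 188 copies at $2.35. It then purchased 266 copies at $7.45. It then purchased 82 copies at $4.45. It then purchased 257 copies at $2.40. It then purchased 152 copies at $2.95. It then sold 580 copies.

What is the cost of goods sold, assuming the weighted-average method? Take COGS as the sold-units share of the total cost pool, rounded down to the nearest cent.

COGS = $2,365.17

Sale 1, sell 580: 580/945 × $3,853.60 → $2,365.17
Ending inventory (cost pool remaining) = $1,488.43
Check: goods available $3,853.60 = COGS $2,365.17 + ending $1,488.43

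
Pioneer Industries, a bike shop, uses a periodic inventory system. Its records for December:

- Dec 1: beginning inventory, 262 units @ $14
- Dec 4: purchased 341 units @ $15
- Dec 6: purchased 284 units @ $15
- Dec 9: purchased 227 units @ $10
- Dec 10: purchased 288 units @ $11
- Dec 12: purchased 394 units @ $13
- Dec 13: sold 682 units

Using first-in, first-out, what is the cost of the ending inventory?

Dec 13, 682 sold [FIFO — oldest first]: 262 @ $14 + 341 @ $15 + 79 @ $15 = $9,968
Ending inventory: 205 @ $15 + 227 @ $10 + 288 @ $11 + 394 @ $13 = $13,635
Check: goods available $23,603 = COGS $9,968 + ending $13,635

Ending inventory = $13,635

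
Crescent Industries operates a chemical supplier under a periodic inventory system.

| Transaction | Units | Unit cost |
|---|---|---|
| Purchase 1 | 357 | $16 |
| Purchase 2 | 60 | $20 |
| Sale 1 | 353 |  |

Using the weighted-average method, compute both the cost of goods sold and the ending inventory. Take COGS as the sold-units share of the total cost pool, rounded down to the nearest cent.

COGS = $5,851.16; ending inventory = $1,060.84

Sale 1, sell 353: 353/417 × $6,912.00 → $5,851.16
Ending inventory (cost pool remaining) = $1,060.84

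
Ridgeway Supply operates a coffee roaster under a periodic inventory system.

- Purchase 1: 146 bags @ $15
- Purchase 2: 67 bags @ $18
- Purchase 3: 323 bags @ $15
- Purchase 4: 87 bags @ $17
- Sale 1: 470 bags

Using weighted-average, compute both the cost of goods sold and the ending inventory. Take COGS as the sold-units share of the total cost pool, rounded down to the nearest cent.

Sale 1, sell 470: 470/623 × $9,720.00 → $7,332.90
Ending inventory (cost pool remaining) = $2,387.10
Check: goods available $9,720.00 = COGS $7,332.90 + ending $2,387.10

COGS = $7,332.90; ending inventory = $2,387.10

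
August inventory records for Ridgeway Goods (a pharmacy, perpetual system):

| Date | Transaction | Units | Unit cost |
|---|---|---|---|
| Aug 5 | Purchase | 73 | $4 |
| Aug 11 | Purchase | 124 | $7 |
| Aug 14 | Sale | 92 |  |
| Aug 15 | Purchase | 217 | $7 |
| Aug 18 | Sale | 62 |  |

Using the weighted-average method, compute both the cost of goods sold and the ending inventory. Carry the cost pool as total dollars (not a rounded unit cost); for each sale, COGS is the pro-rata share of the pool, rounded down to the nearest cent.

After Aug 5: 73 on hand, pool $292.00 (≈ $4.0000 each)
After Aug 11: 197 on hand, pool $1,160.00 (≈ $5.8883 each)
Aug 14, sell 92: 92/197 × $1,160.00 → $541.72
After Aug 15: 322 on hand, pool $2,137.28 (≈ $6.6375 each)
Aug 18, sell 62: 62/322 × $2,137.28 → $411.52
Total COGS = $541.72 + $411.52 = $953.24
Ending inventory (cost pool remaining) = $1,725.76
Check: goods available $2,679.00 = COGS $953.24 + ending $1,725.76

COGS = $953.24; ending inventory = $1,725.76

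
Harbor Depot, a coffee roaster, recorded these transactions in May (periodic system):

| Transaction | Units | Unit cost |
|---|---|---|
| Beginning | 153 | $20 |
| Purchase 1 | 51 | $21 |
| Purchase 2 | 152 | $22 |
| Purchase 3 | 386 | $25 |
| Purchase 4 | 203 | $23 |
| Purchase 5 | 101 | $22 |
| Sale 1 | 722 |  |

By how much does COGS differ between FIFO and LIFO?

FIFO COGS: 153 @ $20 + 51 @ $21 + 152 @ $22 + 366 @ $25 = $16,625
LIFO COGS: 101 @ $22 + 203 @ $23 + 386 @ $25 + 32 @ $22 = $17,245
Difference = |$16,625 − $17,245| = $620

$620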